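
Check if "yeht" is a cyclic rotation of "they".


Word: "they", Candidate: "yeht"
Method: check if candidate is substring of word+word
"theythey" contains "yeht"? No
Is rotation = No


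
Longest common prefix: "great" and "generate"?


Word 1: "great"
Word 2: "generate"
Comparing from start:
  Pos 0: 'g' == 'g'
  Pos 1: 'r' != 'e' (stop)
LCP = "g" (length 1)


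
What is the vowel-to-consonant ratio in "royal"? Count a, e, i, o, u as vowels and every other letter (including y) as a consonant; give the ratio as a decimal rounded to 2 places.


Word: "royal"
Vowels (a,e,i,o,u): 2
Consonants: 3
Ratio = 2/3
= 0.67


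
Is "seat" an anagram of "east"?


Word 1: "east" → sorted: aest
Word 2: "seat" → sorted: aest
Same letters? aest == aest
Anagram = Yes


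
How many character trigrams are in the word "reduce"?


Word: "reduce" (length 6)
Number of 3-grams = length - 3 + 1 = 6 - 3 + 1
= 4


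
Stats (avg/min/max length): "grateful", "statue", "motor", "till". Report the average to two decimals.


Lengths: "grateful"=8, "statue"=6, "motor"=5, "till"=4
Sum = 23, Count = 4
Average = 23/4 = 5.75
= avg=5.75, min=4, max=8


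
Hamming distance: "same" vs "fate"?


Comparing character by character (same length = 4):
  Pos 0: 's' vs 'f' !=
  Pos 1: 'a' vs 'a' =
  Pos 2: 'm' vs 't' !=
  Pos 3: 'e' vs 'e' =
Hamming distance = 2


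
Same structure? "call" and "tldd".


Pattern of "call": [0, 1, 2, 2]
Pattern of "tldd": [0, 1, 2, 2]
Patterns match
Same pattern = Yes


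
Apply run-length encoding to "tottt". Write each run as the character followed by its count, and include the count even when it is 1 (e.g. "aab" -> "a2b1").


String: "tottt"
Scanning for consecutive runs:
  't' x 1
  'o' x 1
  't' x 3
RLE = "t1o1t3"


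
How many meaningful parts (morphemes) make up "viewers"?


Word: "viewers"
Morphemes: view + -er + -s
Each morpheme carries meaning
= 3 morphemes


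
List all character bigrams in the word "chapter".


Word: "chapter" (length 7)
Number of bigrams = 7 - 2 + 1 = 6
  Position 0: "ch"
  Position 1: "ha"
  Position 2: "ap"
  Position 3: "pt"
  Position 4: "te"
  Position 5: "er"
Bigrams = "ch", "ha", "ap", "pt", "te", "er"


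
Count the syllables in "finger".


Word: "finger"
Syllable breakdown: fin / ger
Counting: 2 parts
= 2 syllables


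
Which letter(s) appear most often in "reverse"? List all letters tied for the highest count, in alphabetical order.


Word: "reverse"
Letter counts:
  'e': 3
  'r': 2
  's': 1
  'v': 1
Maximum count = 3
Most frequent = 'e' (3 times each)


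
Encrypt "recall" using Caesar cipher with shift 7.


Word: "recall"
Shift: 7
Each letter → (letter + shift) mod 26:
  'r' (17) + 7 = 24 → 'y'
  'e' (4) + 7 = 11 → 'l'
  'c' (2) + 7 = 9 → 'j'
  'a' (0) + 7 = 7 → 'h'
  'l' (11) + 7 = 18 → 's'
  'l' (11) + 7 = 18 → 's'
Result = "yljhss"


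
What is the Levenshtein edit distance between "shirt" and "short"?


Word 1: "shirt" (length 5)
Word 2: "short" (length 5)
One optimal edit sequence (insert/delete/substitute each cost 1):
  1. keep 's'
  2. keep 'h'
  3. substitute 'i' -> 'o'  (+1)
  4. keep 'r'
  5. keep 't'
Total edit operations: 1
Edit distance = 1


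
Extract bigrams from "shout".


Word: "shout" (length 5)
Number of bigrams = 5 - 2 + 1 = 4
  Position 0: "sh"
  Position 1: "ho"
  Position 2: "ou"
  Position 3: "ut"
Bigrams = "sh", "ho", "ou", "ut"


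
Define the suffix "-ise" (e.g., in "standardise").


Suffix: -ise
Example: standardise (standard + -ise)
Meaning = to make


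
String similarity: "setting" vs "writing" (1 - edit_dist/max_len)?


Word 1: "setting" (length 7)
Word 2: "writing" (length 7)
One optimal edit sequence:
  1. substitute 's' -> 'w'  (+1)
  2. substitute 'e' -> 'r'  (+1)
  3. substitute 't' -> 'i'  (+1)
  4. keep 't'
  5. keep 'i'
  6. keep 'n'
  7. keep 'g'
Edit distance = 3
Max length = max(7, 7) = 7
Similarity = 1 - 3/7
= 0.5714


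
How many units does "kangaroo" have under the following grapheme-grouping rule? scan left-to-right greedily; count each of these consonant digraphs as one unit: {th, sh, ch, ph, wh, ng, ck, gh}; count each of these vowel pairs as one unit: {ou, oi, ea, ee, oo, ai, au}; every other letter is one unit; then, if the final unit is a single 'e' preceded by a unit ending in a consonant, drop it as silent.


Word: "kangaroo" (8 letters)
Left-to-right scan:
  1. 'k' (letter)
  2. 'a' (letter)
  3. 'ng' (digraph)
  4. 'a' (letter)
  5. 'r' (letter)
  6. 'oo' (vowel-pair)
Units from scan: 6
Sound units = 6 units


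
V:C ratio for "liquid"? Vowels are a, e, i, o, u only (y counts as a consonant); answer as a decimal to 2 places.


Word: "liquid"
Vowels (a,e,i,o,u): 3
Consonants: 3
Ratio = 3/3
= 1.00


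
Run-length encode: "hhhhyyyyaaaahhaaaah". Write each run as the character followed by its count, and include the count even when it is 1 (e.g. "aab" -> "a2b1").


String: "hhhhyyyyaaaahhaaaah"
Scanning for consecutive runs:
  'h' x 4
  'y' x 4
  'a' x 4
  'h' x 2
  'a' x 4
  'h' x 1
RLE = "h4y4a4h2a4h1"


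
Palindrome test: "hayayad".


Word: "hayayad"
Reversed: "dayayah"
Forward == Backward? hayayad != dayayah
Palindrome = No


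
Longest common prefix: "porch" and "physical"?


Word 1: "porch"
Word 2: "physical"
Comparing from start:
  Pos 0: 'p' == 'p'
  Pos 1: 'o' != 'h' (stop)
LCP = "p" (length 1)


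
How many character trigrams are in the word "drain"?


Word: "drain" (length 5)
Number of 3-grams = length - 3 + 1 = 5 - 3 + 1
= 3


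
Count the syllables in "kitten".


Word: "kitten"
Syllable breakdown: kit · ten
Counting: 2 parts
= 2 syllables


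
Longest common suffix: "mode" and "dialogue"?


Word 1: "mode"
Word 2: "dialogue"
Comparing from end:
  Pos -1: 'e' == 'e'
  Pos -2: 'd' != 'u' (stop)
LCS = "e" (length 1)


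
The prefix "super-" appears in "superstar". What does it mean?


Prefix: super-
As in: superstar -> super- + star
Meaning = above / beyond


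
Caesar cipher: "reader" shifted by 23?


Word: "reader"
Shift: 23
Each letter → (letter + shift) mod 26:
  'r' (17) + 23 = 14 → 'o'
  'e' (4) + 23 = 1 → 'b'
  'a' (0) + 23 = 23 → 'x'
  'd' (3) + 23 = 0 → 'a'
  'e' (4) + 23 = 1 → 'b'
  'r' (17) + 23 = 14 → 'o'
Result = "obxabo"


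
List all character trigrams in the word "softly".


Word: "softly" (length 6)
Number of trigrams = 6 - 3 + 1 = 4
  Position 0: "sof"
  Position 1: "oft"
  Position 2: "ftl"
  Position 3: "tly"
Trigrams = "sof", "oft", "ftl", "tly"


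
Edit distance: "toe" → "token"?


Word 1: "toe" (length 3)
Word 2: "token" (length 5)
One optimal edit sequence (insert/delete/substitute each cost 1):
  1. keep 't'
  2. keep 'o'
  3. insert 'k'  (+1)
  4. keep 'e'
  5. insert 'n'  (+1)
Total edit operations: 2
Edit distance = 2


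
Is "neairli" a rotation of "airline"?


Word: "airline", Candidate: "neairli"
Method: check if candidate is substring of word+word
"airlineairline" contains "neairli"? Yes
Is rotation = Yes


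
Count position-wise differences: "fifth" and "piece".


Comparing character by character (same length = 5):
  Pos 0: 'f' vs 'p' !=
  Pos 1: 'i' vs 'i' =
  Pos 2: 'f' vs 'e' !=
  Pos 3: 't' vs 'c' !=
  Pos 4: 'h' vs 'e' !=
Hamming distance = 4


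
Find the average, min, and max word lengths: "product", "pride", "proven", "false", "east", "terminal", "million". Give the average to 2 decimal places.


Lengths: "product"=7, "pride"=5, "proven"=6, "false"=5, "east"=4, "terminal"=8, "million"=7
Sum = 42, Count = 7
Average = 42/7 = 6.00
= avg=6.00, min=4, max=8


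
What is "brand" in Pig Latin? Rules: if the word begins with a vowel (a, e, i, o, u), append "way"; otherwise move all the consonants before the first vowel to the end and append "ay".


Word: "brand"
Starts with consonant(s) → move to end, add 'ay'
Consonant cluster: "br"
Pig Latin = "andbray"


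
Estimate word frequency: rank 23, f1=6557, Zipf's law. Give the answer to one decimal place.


Zipf's law: f(r) = f(1) / r
f(1) = 6557
f(23) = 6557 / 23
= 285.1 occurrences


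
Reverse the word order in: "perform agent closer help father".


Original: "perform agent closer help father"
Words (1..n): perform | agent | closer | help | father
Reversed (n..1): father | help | closer | agent | perform
Result = "father help closer agent perform"


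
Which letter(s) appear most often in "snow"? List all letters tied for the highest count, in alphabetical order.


Word: "snow"
Letter counts:
  'n': 1
  'o': 1
  's': 1
  'w': 1
Maximum count = 1
Most frequent = 'n', 'o', 's', 'w' (1 time each)


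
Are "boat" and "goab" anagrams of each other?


Word 1: "boat" → sorted: abot
Word 2: "goab" → sorted: abgo
Same letters? abot != abgo
Anagram = No


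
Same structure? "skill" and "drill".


Pattern of "skill": [0, 1, 2, 3, 3]
Pattern of "drill": [0, 1, 2, 3, 3]
Patterns match
Same pattern = Yes


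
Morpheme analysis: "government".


Word: "government"
Morphemes: govern | -ment
Each morpheme carries meaning
= 2 morphemes


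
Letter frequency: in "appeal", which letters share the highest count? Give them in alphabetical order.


Word: "appeal"
Letter counts:
  'a': 2
  'e': 1
  'l': 1
  'p': 2
Maximum count = 2
Most frequent = 'a', 'p' (2 times each)


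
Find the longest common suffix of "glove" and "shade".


Word 1: "glove"
Word 2: "shade"
Comparing from end:
  Pos -1: 'e' == 'e'
  Pos -2: 'v' != 'd' (stop)
LCS = "e" (length 1)


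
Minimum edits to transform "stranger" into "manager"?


Word 1: "stranger" (length 8)
Word 2: "manager" (length 7)
One optimal edit sequence (insert/delete/substitute each cost 1):
  1. delete 's'  (+1)
  2. delete 't'  (+1)
  3. substitute 'r' -> 'm'  (+1)
  4. keep 'a'
  5. keep 'n'
  6. insert 'a'  (+1)
  7. keep 'g'
  8. keep 'e'
  9. keep 'r'
Total edit operations: 4
Edit distance = 4


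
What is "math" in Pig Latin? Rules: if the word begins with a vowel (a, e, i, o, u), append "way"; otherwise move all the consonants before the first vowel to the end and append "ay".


Word: "math"
Starts with consonant(s) → move to end, add 'ay'
Consonant cluster: "m"
Pig Latin = "athmay"


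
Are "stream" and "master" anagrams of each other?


Word 1: "stream" → sorted: aemrst
Word 2: "master" → sorted: aemrst
Same letters? aemrst == aemrst
Anagram = Yes


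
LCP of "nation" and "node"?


Word 1: "nation"
Word 2: "node"
Comparing from start:
  Pos 0: 'n' == 'n'
  Pos 1: 'a' != 'o' (stop)
LCP = "n" (length 1)


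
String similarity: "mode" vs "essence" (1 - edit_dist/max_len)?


Word 1: "mode" (length 4)
Word 2: "essence" (length 7)
One optimal edit sequence:
  1. insert 'e'  (+1)
  2. insert 's'  (+1)
  3. insert 's'  (+1)
  4. substitute 'm' -> 'e'  (+1)
  5. substitute 'o' -> 'n'  (+1)
  6. substitute 'd' -> 'c'  (+1)
  7. keep 'e'
Edit distance = 6
Max length = max(4, 7) = 7
Similarity = 1 - 6/7
= 0.1429


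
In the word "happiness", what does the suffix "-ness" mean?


Suffix: -ness
As in: happiness -> happy + -ness, with a spelling change
Meaning = state of being


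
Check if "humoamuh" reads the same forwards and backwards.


Word: "humoamuh"
Reversed: "humaomuh"
Forward == Backward? humoamuh != humaomuh
Palindrome = No


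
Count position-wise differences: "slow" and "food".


Comparing character by character (same length = 4):
  Pos 0: 's' vs 'f' !=
  Pos 1: 'l' vs 'o' !=
  Pos 2: 'o' vs 'o' =
  Pos 3: 'w' vs 'd' !=
Hamming distance = 3


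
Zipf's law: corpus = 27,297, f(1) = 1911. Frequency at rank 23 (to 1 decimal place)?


Zipf's law: f(r) = f(1) / r
f(1) = 1911
f(23) = 1911 / 23
= 83.1 occurrences


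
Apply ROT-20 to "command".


Word: "command"
Shift: 20
Each letter → (letter + shift) mod 26:
  'c' (2) + 20 = 22 → 'w'
  'o' (14) + 20 = 8 → 'i'
  'm' (12) + 20 = 6 → 'g'
  'm' (12) + 20 = 6 → 'g'
  'a' (0) + 20 = 20 → 'u'
  'n' (13) + 20 = 7 → 'h'
  'd' (3) + 20 = 23 → 'x'
Result = "wigguhx"


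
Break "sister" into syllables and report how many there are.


Word: "sister"
Syllable breakdown: sis-ter
Counting: 2 parts
= 2 syllables


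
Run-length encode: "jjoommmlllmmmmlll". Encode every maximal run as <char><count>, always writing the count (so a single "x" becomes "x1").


String: "jjoommmlllmmmmlll"
Scanning for consecutive runs:
  'j' x 2
  'o' x 2
  'm' x 3
  'l' x 3
  'm' x 4
  'l' x 3
RLE = "j2o2m3l3m4l3"


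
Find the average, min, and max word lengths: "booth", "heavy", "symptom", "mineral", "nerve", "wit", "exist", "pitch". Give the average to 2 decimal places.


Lengths: "booth"=5, "heavy"=5, "symptom"=7, "mineral"=7, "nerve"=5, "wit"=3, "exist"=5, "pitch"=5
Sum = 42, Count = 8
Average = 42/8 = 5.25
= avg=5.25, min=3, max=7


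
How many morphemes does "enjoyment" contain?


Word: "enjoyment"
Morphemes: en- + joy + -ment
Each morpheme carries meaning
= 3 morphemes


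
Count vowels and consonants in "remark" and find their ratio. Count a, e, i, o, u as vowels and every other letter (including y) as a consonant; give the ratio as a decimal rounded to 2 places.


Word: "remark"
Vowels (a,e,i,o,u): 2
Consonants: 4
Ratio = 2/4
= 0.50


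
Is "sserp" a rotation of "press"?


Word: "press", Candidate: "sserp"
Method: check if candidate is substring of word+word
"presspress" contains "sserp"? No
Is rotation = No


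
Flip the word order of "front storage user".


Original: "front storage user"
Words (1..n): front | storage | user
Reversed (n..1): user | storage | front
Result = "user storage front"


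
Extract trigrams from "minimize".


Word: "minimize" (length 8)
Number of trigrams = 8 - 3 + 1 = 6
  Position 0: "min"
  Position 1: "ini"
  Position 2: "nim"
  Position 3: "imi"
  Position 4: "miz"
  Position 5: "ize"
Trigrams = "min", "ini", "nim", "imi", "miz", "ize"


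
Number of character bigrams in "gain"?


Word: "gain" (length 4)
Number of 2-grams = length - 2 + 1 = 4 - 2 + 1
= 3


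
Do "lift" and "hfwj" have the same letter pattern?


Pattern of "lift": [0, 1, 2, 3]
Pattern of "hfwj": [0, 1, 2, 3]
Patterns match
Same pattern = Yes


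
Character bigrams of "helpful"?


Word: "helpful" (length 7)
Number of bigrams = 7 - 2 + 1 = 6
  Position 0: "he"
  Position 1: "el"
  Position 2: "lp"
  Position 3: "pf"
  Position 4: "fu"
  Position 5: "ul"
Bigrams = "he", "el", "lp", "pf", "fu", "ul"


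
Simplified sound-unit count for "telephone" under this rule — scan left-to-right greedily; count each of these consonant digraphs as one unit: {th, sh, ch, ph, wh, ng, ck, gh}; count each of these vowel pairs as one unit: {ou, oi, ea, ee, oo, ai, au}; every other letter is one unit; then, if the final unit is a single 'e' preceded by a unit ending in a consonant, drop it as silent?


Word: "telephone" (9 letters)
Left-to-right scan:
  [1] 't' (letter)
  [2] 'e' (letter)
  [3] 'l' (letter)
  [4] 'e' (letter)
  [5] 'ph' (digraph)
  [6] 'o' (letter)
  [7] 'n' (letter)
  [8] 'e' (letter)
Units from scan: 8
Final unit is 'e' after a consonant -> drop as silent (-1)
Sound units = 7 units


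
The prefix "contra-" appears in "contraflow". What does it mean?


Prefix: contra-
As in: contraflow -> contra- + flow
Meaning = against


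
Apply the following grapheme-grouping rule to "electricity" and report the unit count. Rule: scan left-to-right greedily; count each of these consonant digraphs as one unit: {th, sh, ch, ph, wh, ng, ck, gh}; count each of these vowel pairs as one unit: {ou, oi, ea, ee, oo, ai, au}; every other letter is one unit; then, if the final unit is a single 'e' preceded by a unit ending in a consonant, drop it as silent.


Word: "electricity" (11 letters)
Left-to-right scan:
  1. 'e' (letter)
  2. 'l' (letter)
  3. 'e' (letter)
  4. 'c' (letter)
  5. 't' (letter)
  6. 'r' (letter)
  7. 'i' (letter)
  8. 'c' (letter)
  9. 'i' (letter)
  10. 't' (letter)
  11. 'y' (letter)
Units from scan: 11
Sound units = 11 units


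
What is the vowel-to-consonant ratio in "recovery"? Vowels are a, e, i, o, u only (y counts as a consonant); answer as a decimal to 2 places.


Word: "recovery"
Vowels (a,e,i,o,u): 3
Consonants: 5
Ratio = 3/5
= 0.60


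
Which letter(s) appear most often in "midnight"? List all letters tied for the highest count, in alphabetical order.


Word: "midnight"
Letter counts:
  'd': 1
  'g': 1
  'h': 1
  'i': 2
  'm': 1
  'n': 1
  't': 1
Maximum count = 2
Most frequent = 'i' (2 times each)


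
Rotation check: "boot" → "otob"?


Word: "boot", Candidate: "otob"
Method: check if candidate is substring of word+word
"bootboot" contains "otob"? No
Is rotation = No


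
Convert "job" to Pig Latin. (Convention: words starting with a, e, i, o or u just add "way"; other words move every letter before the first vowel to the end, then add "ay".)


Word: "job"
Starts with consonant(s) → move to end, add 'ay'
Consonant cluster: "j"
Pig Latin = "objay"


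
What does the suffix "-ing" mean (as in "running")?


Suffix: -ing
Example: running = run + -ing, with a spelling change
Meaning = present participle


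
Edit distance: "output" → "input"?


Word 1: "output" (length 6)
Word 2: "input" (length 5)
One optimal edit sequence (insert/delete/substitute each cost 1):
  1. delete 'o'  (+1)
  2. substitute 'u' -> 'i'  (+1)
  3. substitute 't' -> 'n'  (+1)
  4. keep 'p'
  5. keep 'u'
  6. keep 't'
Total edit operations: 3
Edit distance = 3


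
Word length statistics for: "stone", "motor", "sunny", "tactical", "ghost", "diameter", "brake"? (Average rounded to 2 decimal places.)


Lengths: "stone"=5, "motor"=5, "sunny"=5, "tactical"=8, "ghost"=5, "diameter"=8, "brake"=5
Sum = 41, Count = 7
Average = 41/7 = 5.86
= avg=5.86, min=5, max=8


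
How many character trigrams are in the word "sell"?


Word: "sell" (length 4)
Number of 3-grams = length - 3 + 1 = 4 - 3 + 1
= 2


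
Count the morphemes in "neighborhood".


Word: "neighborhood"
Morphemes: neighbor / -hood
Each morpheme carries meaning
= 2 morphemes


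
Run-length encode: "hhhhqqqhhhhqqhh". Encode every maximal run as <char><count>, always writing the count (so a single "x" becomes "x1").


String: "hhhhqqqhhhhqqhh"
Scanning for consecutive runs:
  'h' x 4
  'q' x 3
  'h' x 4
  'q' x 2
  'h' x 2
RLE = "h4q3h4q2h2"


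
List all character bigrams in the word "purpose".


Word: "purpose" (length 7)
Number of bigrams = 7 - 2 + 1 = 6
  Position 0: "pu"
  Position 1: "ur"
  Position 2: "rp"
  Position 3: "po"
  Position 4: "os"
  Position 5: "se"
Bigrams = "pu", "ur", "rp", "po", "os", "se"


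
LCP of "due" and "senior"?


Word 1: "due"
Word 2: "senior"
Comparing from start:
  Pos 0: 'd' != 's' (stop)
LCP = "" (length 0)


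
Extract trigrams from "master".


Word: "master" (length 6)
Number of trigrams = 6 - 3 + 1 = 4
  Position 0: "mas"
  Position 1: "ast"
  Position 2: "ste"
  Position 3: "ter"
Trigrams = "mas", "ast", "ste", "ter"


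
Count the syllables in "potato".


Word: "potato"
Syllable breakdown: po | ta | to
Counting: 3 parts
= 3 syllables


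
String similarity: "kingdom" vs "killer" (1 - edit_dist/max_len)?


Word 1: "kingdom" (length 7)
Word 2: "killer" (length 6)
One optimal edit sequence:
  1. keep 'k'
  2. keep 'i'
  3. delete 'n'  (+1)
  4. substitute 'g' -> 'l'  (+1)
  5. substitute 'd' -> 'l'  (+1)
  6. substitute 'o' -> 'e'  (+1)
  7. substitute 'm' -> 'r'  (+1)
Edit distance = 5
Max length = max(7, 6) = 7
Similarity = 1 - 5/7
= 0.2857


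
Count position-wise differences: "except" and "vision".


Comparing character by character (same length = 6):
  Pos 0: 'e' vs 'v' !=
  Pos 1: 'x' vs 'i' !=
  Pos 2: 'c' vs 's' !=
  Pos 3: 'e' vs 'i' !=
  Pos 4: 'p' vs 'o' !=
  Pos 5: 't' vs 'n' !=
Hamming distance = 6


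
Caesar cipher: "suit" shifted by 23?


Word: "suit"
Shift: 23
Each letter → (letter + shift) mod 26:
  's' (18) + 23 = 15 → 'p'
  'u' (20) + 23 = 17 → 'r'
  'i' (8) + 23 = 5 → 'f'
  't' (19) + 23 = 16 → 'q'
Result = "prfq"


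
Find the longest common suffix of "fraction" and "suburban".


Word 1: "fraction"
Word 2: "suburban"
Comparing from end:
  Pos -1: 'n' == 'n'
  Pos -2: 'o' != 'a' (stop)
LCS = "n" (length 1)


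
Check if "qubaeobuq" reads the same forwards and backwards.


Word: "qubaeobuq"
Reversed: "quboeabuq"
Forward == Backward? qubaeobuq != quboeabuq
Palindrome = No


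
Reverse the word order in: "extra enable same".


Original: "extra enable same"
Words (1..n): extra | enable | same
Reversed (n..1): same | enable | extra
Result = "same enable extra"


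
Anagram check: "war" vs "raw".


Word 1: "war" → sorted: arw
Word 2: "raw" → sorted: arw
Same letters? arw == arw
Anagram = Yes


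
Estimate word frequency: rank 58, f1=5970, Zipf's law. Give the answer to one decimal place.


Zipf's law: f(r) = f(1) / r
f(1) = 5970
f(58) = 5970 / 58
= 102.9 occurrences


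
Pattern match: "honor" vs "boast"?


Pattern of "honor": [0, 1, 2, 1, 3]
Pattern of "boast": [0, 1, 2, 3, 4]
Patterns do not match
Same pattern = No


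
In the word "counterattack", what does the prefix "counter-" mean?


Prefix: counter-
Example: counterattack = counter- + attack
Meaning = against / opposite


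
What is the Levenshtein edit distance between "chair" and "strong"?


Word 1: "chair" (length 5)
Word 2: "strong" (length 6)
One optimal edit sequence (insert/delete/substitute each cost 1):
  1. insert 's'  (+1)
  2. substitute 'c' -> 't'  (+1)
  3. substitute 'h' -> 'r'  (+1)
  4. substitute 'a' -> 'o'  (+1)
  5. substitute 'i' -> 'n'  (+1)
  6. substitute 'r' -> 'g'  (+1)
Total edit operations: 6
Edit distance = 6


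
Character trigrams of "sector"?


Word: "sector" (length 6)
Number of trigrams = 6 - 3 + 1 = 4
  Position 0: "sec"
  Position 1: "ect"
  Position 2: "cto"
  Position 3: "tor"
Trigrams = "sec", "ect", "cto", "tor"


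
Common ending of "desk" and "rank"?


Word 1: "desk"
Word 2: "rank"
Comparing from end:
  Pos -1: 'k' == 'k'
  Pos -2: 's' != 'n' (stop)
LCS = "k" (length 1)


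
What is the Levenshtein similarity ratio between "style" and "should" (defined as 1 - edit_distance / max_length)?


Word 1: "style" (length 5)
Word 2: "should" (length 6)
One optimal edit sequence:
  1. keep 's'
  2. insert 'h'  (+1)
  3. substitute 't' -> 'o'  (+1)
  4. substitute 'y' -> 'u'  (+1)
  5. keep 'l'
  6. substitute 'e' -> 'd'  (+1)
Edit distance = 4
Max length = max(5, 6) = 6
Similarity = 1 - 4/6
= 0.3333


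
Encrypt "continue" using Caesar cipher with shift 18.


Word: "continue"
Shift: 18
Each letter → (letter + shift) mod 26:
  'c' (2) + 18 = 20 → 'u'
  'o' (14) + 18 = 6 → 'g'
  'n' (13) + 18 = 5 → 'f'
  't' (19) + 18 = 11 → 'l'
  'i' (8) + 18 = 0 → 'a'
  'n' (13) + 18 = 5 → 'f'
  'u' (20) + 18 = 12 → 'm'
  'e' (4) + 18 = 22 → 'w'
Result = "ugflafmw"


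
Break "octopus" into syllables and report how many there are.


Word: "octopus"
Syllable breakdown: oc | to | pus
Counting: 3 parts
= 3 syllables


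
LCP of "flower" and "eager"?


Word 1: "flower"
Word 2: "eager"
Comparing from start:
  Pos 0: 'f' != 'e' (stop)
LCP = "" (length 0)


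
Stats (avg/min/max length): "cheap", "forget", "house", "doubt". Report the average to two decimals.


Lengths: "cheap"=5, "forget"=6, "house"=5, "doubt"=5
Sum = 21, Count = 4
Average = 21/4 = 5.25
= avg=5.25, min=5, max=6


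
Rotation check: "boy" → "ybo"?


Word: "boy", Candidate: "ybo"
Method: check if candidate is substring of word+word
"boyboy" contains "ybo"? Yes
Is rotation = Yes


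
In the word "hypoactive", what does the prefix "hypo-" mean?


Prefix: hypo-
Example: hypoactive = hypo- + active
Meaning = under / below normal


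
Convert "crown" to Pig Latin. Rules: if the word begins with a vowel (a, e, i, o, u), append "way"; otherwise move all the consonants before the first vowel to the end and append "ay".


Word: "crown"
Starts with consonant(s) → move to end, add 'ay'
Consonant cluster: "cr"
Pig Latin = "owncray"


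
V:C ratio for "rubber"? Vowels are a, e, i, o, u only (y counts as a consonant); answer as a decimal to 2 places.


Word: "rubber"
Vowels (a,e,i,o,u): 2
Consonants: 4
Ratio = 2/4
= 0.50


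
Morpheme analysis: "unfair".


Word: "unfair"
Morphemes: un- | fair
Each morpheme carries meaning
= 2 morphemes


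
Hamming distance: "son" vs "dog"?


Comparing character by character (same length = 3):
  Pos 0: 's' vs 'd' !=
  Pos 1: 'o' vs 'o' =
  Pos 2: 'n' vs 'g' !=
Hamming distance = 2


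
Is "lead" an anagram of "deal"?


Word 1: "deal" → sorted: adel
Word 2: "lead" → sorted: adel
Same letters? adel == adel
Anagram = Yes


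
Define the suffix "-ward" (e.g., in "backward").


Suffix: -ward
Example: backward = back + -ward
Meaning = in the direction of


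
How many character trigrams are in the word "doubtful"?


Word: "doubtful" (length 8)
Number of 3-grams = length - 3 + 1 = 8 - 3 + 1
= 6


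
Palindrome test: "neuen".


Word: "neuen"
Reversed: "neuen"
Forward == Backward? neuen == neuen
Palindrome = Yes


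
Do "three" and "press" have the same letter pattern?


Pattern of "three": [0, 1, 2, 3, 3]
Pattern of "press": [0, 1, 2, 3, 3]
Patterns match
Same pattern = Yes


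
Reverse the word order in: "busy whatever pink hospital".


Original: "busy whatever pink hospital"
Words (1..n): busy | whatever | pink | hospital
Reversed (n..1): hospital | pink | whatever | busy
Result = "hospital pink whatever busy"


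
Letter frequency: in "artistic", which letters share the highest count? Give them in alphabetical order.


Word: "artistic"
Letter counts:
  'a': 1
  'c': 1
  'i': 2
  'r': 1
  's': 1
  't': 2
Maximum count = 2
Most frequent = 'i', 't' (2 times each)


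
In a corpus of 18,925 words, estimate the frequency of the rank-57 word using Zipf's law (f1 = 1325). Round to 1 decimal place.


Zipf's law: f(r) = f(1) / r
f(1) = 1325
f(57) = 1325 / 57
= 23.2 occurrences


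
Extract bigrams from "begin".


Word: "begin" (length 5)
Number of bigrams = 5 - 2 + 1 = 4
  Position 0: "be"
  Position 1: "eg"
  Position 2: "gi"
  Position 3: "in"
Bigrams = "be", "eg", "gi", "in"


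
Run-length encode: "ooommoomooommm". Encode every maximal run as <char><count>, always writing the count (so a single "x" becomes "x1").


String: "ooommoomooommm"
Scanning for consecutive runs:
  'o' x 3
  'm' x 2
  'o' x 2
  'm' x 1
  'o' x 3
  'm' x 3
RLE = "o3m2o2m1o3m3"


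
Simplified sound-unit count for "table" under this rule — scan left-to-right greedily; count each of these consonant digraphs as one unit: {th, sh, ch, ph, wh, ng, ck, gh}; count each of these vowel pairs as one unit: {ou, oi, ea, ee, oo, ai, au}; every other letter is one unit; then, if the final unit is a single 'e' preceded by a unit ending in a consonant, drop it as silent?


Word: "table" (5 letters)
Left-to-right scan:
  1. 't' (letter)
  2. 'a' (letter)
  3. 'b' (letter)
  4. 'l' (letter)
  5. 'e' (letter)
Units from scan: 5
Final unit is 'e' after a consonant -> drop as silent (-1)
Sound units = 4 units


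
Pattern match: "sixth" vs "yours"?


Pattern of "sixth": [0, 1, 2, 3, 4]
Pattern of "yours": [0, 1, 2, 3, 4]
Patterns match
Same pattern = Yes


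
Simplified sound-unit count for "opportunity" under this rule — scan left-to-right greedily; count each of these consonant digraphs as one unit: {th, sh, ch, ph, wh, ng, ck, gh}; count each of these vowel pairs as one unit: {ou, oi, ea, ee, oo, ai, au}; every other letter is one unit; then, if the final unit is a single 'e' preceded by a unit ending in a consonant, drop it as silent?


Word: "opportunity" (11 letters)
Left-to-right scan:
  [1] 'o' (letter)
  [2] 'p' (letter)
  [3] 'p' (letter)
  [4] 'o' (letter)
  [5] 'r' (letter)
  [6] 't' (letter)
  [7] 'u' (letter)
  [8] 'n' (letter)
  [9] 'i' (letter)
  [10] 't' (letter)
  [11] 'y' (letter)
Units from scan: 11
Sound units = 11 units


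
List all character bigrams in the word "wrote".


Word: "wrote" (length 5)
Number of bigrams = 5 - 2 + 1 = 4
  Position 0: "wr"
  Position 1: "ro"
  Position 2: "ot"
  Position 3: "te"
Bigrams = "wr", "ro", "ot", "te"


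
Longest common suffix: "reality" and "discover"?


Word 1: "reality"
Word 2: "discover"
Comparing from end:
  Pos -1: 'y' != 'r' (stop)
LCS = "" (length 0)


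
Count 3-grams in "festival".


Word: "festival" (length 8)
Number of 3-grams = length - 3 + 1 = 8 - 3 + 1
= 6


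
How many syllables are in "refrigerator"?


Word: "refrigerator"
Syllable breakdown: re-frig-er-a-tor
Counting: 5 parts
= 5 syllables


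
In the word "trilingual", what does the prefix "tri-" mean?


Prefix: tri-
As in: trilingual -> tri- + lingual
Meaning = three


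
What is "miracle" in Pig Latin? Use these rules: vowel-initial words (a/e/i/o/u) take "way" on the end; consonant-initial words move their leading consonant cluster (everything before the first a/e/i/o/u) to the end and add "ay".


Word: "miracle"
Starts with consonant(s) → move to end, add 'ay'
Consonant cluster: "m"
Pig Latin = "iraclemay"


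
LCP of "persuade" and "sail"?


Word 1: "persuade"
Word 2: "sail"
Comparing from start:
  Pos 0: 'p' != 's' (stop)
LCP = "" (length 0)


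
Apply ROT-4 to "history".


Word: "history"
Shift: 4
Each letter → (letter + shift) mod 26:
  'h' (7) + 4 = 11 → 'l'
  'i' (8) + 4 = 12 → 'm'
  's' (18) + 4 = 22 → 'w'
  't' (19) + 4 = 23 → 'x'
  'o' (14) + 4 = 18 → 's'
  'r' (17) + 4 = 21 → 'v'
  'y' (24) + 4 = 2 → 'c'
Result = "lmwxsvc"


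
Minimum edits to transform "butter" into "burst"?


Word 1: "butter" (length 6)
Word 2: "burst" (length 5)
One optimal edit sequence (insert/delete/substitute each cost 1):
  1. keep 'b'
  2. keep 'u'
  3. delete 't'  (+1)
  4. substitute 't' -> 'r'  (+1)
  5. substitute 'e' -> 's'  (+1)
  6. substitute 'r' -> 't'  (+1)
Total edit operations: 4
Edit distance = 4


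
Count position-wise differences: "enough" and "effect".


Comparing character by character (same length = 6):
  Pos 0: 'e' vs 'e' =
  Pos 1: 'n' vs 'f' !=
  Pos 2: 'o' vs 'f' !=
  Pos 3: 'u' vs 'e' !=
  Pos 4: 'g' vs 'c' !=
  Pos 5: 'h' vs 't' !=
Hamming distance = 5


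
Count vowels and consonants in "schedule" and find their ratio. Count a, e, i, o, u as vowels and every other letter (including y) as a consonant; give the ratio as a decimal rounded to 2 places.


Word: "schedule"
Vowels (a,e,i,o,u): 3
Consonants: 5
Ratio = 3/5
= 0.60


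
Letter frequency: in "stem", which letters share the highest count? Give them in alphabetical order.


Word: "stem"
Letter counts:
  'e': 1
  'm': 1
  's': 1
  't': 1
Maximum count = 1
Most frequent = 'e', 'm', 's', 't' (1 time each)


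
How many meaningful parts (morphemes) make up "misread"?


Word: "misread"
Morphemes: mis- | read
Each morpheme carries meaning
= 2 morphemes


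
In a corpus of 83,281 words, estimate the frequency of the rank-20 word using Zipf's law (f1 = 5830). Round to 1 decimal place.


Zipf's law: f(r) = f(1) / r
f(1) = 5830
f(20) = 5830 / 20
= 291.5 occurrences


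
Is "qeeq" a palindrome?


Word: "qeeq"
Reversed: "qeeq"
Forward == Backward? qeeq == qeeq
Palindrome = Yes


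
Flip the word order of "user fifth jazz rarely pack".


Original: "user fifth jazz rarely pack"
Words (1..n): user | fifth | jazz | rarely | pack
Reversed (n..1): pack | rarely | jazz | fifth | user
Result = "pack rarely jazz fifth user"


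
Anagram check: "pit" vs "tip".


Word 1: "pit" → sorted: ipt
Word 2: "tip" → sorted: ipt
Same letters? ipt == ipt
Anagram = Yes


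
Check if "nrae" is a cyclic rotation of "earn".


Word: "earn", Candidate: "nrae"
Method: check if candidate is substring of word+word
"earnearn" contains "nrae"? No
Is rotation = No


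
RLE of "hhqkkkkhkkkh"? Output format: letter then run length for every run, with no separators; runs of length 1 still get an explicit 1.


String: "hhqkkkkhkkkh"
Scanning for consecutive runs:
  'h' x 2
  'q' x 1
  'k' x 4
  'h' x 1
  'k' x 3
  'h' x 1
RLE = "h2q1k4h1k3h1"


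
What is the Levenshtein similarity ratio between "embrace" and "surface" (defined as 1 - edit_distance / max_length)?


Word 1: "embrace" (length 7)
Word 2: "surface" (length 7)
One optimal edit sequence:
  1. substitute 'e' -> 's'  (+1)
  2. substitute 'm' -> 'u'  (+1)
  3. substitute 'b' -> 'r'  (+1)
  4. substitute 'r' -> 'f'  (+1)
  5. keep 'a'
  6. keep 'c'
  7. keep 'e'
Edit distance = 4
Max length = max(7, 7) = 7
Similarity = 1 - 4/7
= 0.4286


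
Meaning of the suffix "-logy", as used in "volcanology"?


Suffix: -logy
Example: volcanology (volcano + -logy)
Meaning = study of


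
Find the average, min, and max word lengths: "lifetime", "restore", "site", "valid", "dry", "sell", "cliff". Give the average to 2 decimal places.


Lengths: "lifetime"=8, "restore"=7, "site"=4, "valid"=5, "dry"=3, "sell"=4, "cliff"=5
Sum = 36, Count = 7
Average = 36/7 = 5.14
= avg=5.14, min=3, max=8


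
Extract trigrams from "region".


Word: "region" (length 6)
Number of trigrams = 6 - 3 + 1 = 4
  Position 0: "reg"
  Position 1: "egi"
  Position 2: "gio"
  Position 3: "ion"
Trigrams = "reg", "egi", "gio", "ion"


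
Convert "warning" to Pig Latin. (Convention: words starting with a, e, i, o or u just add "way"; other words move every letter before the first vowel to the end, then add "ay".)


Word: "warning"
Starts with consonant(s) → move to end, add 'ay'
Consonant cluster: "w"
Pig Latin = "arningway"


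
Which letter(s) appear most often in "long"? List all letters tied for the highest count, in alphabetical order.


Word: "long"
Letter counts:
  'g': 1
  'l': 1
  'n': 1
  'o': 1
Maximum count = 1
Most frequent = 'g', 'l', 'n', 'o' (1 time each)


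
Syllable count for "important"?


Word: "important"
Syllable breakdown: im · por · tant
Counting: 3 parts
= 3 syllables


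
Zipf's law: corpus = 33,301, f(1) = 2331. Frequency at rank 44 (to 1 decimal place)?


Zipf's law: f(r) = f(1) / r
f(1) = 2331
f(44) = 2331 / 44
= 53.0 occurrences


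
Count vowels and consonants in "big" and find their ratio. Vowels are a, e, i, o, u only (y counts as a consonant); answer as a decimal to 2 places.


Word: "big"
Vowels (a,e,i,o,u): 1
Consonants: 2
Ratio = 1/2
= 0.50


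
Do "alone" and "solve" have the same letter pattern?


Pattern of "alone": [0, 1, 2, 3, 4]
Pattern of "solve": [0, 1, 2, 3, 4]
Patterns match
Same pattern = Yes


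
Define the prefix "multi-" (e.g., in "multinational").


Prefix: multi-
Example: multinational = multi- + national
Meaning = many


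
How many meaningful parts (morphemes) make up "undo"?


Word: "undo"
Morphemes: un- | do
Each morpheme carries meaning
= 2 morphemes


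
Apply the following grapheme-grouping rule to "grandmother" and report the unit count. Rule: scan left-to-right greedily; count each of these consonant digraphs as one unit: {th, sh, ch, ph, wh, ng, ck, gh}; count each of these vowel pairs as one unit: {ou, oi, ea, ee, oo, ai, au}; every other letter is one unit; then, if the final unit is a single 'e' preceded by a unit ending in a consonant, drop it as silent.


Word: "grandmother" (11 letters)
Left-to-right scan:
  1. 'g' (letter)
  2. 'r' (letter)
  3. 'a' (letter)
  4. 'n' (letter)
  5. 'd' (letter)
  6. 'm' (letter)
  7. 'o' (letter)
  8. 'th' (digraph)
  9. 'e' (letter)
  10. 'r' (letter)
Units from scan: 10
Sound units = 10 units


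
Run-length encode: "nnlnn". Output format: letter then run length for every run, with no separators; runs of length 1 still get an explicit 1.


String: "nnlnn"
Scanning for consecutive runs:
  'n' x 2
  'l' x 1
  'n' x 2
RLE = "n2l1n2"


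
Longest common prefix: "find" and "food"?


Word 1: "find"
Word 2: "food"
Comparing from start:
  Pos 0: 'f' == 'f'
  Pos 1: 'i' != 'o' (stop)
LCP = "f" (length 1)


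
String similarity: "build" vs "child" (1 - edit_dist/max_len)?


Word 1: "build" (length 5)
Word 2: "child" (length 5)
One optimal edit sequence:
  1. substitute 'b' -> 'c'  (+1)
  2. substitute 'u' -> 'h'  (+1)
  3. keep 'i'
  4. keep 'l'
  5. keep 'd'
Edit distance = 2
Max length = max(5, 5) = 5
Similarity = 1 - 2/5
= 0.6000


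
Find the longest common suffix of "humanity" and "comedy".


Word 1: "humanity"
Word 2: "comedy"
Comparing from end:
  Pos -1: 'y' == 'y'
  Pos -2: 't' != 'd' (stop)
LCS = "y" (length 1)


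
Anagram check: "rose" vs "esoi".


Word 1: "rose" → sorted: eors
Word 2: "esoi" → sorted: eios
Same letters? eors != eios
Anagram = No


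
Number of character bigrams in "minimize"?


Word: "minimize" (length 8)
Number of 2-grams = length - 2 + 1 = 8 - 2 + 1
= 7


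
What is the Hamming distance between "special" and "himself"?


Comparing character by character (same length = 7):
  Pos 0: 's' vs 'h' !=
  Pos 1: 'p' vs 'i' !=
  Pos 2: 'e' vs 'm' !=
  Pos 3: 'c' vs 's' !=
  Pos 4: 'i' vs 'e' !=
  Pos 5: 'a' vs 'l' !=
  Pos 6: 'l' vs 'f' !=
Hamming distance = 7


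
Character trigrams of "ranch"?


Word: "ranch" (length 5)
Number of trigrams = 5 - 3 + 1 = 3
  Position 0: "ran"
  Position 1: "anc"
  Position 2: "nch"
Trigrams = "ran", "anc", "nch"


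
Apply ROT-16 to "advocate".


Word: "advocate"
Shift: 16
Each letter → (letter + shift) mod 26:
  'a' (0) + 16 = 16 → 'q'
  'd' (3) + 16 = 19 → 't'
  'v' (21) + 16 = 11 → 'l'
  'o' (14) + 16 = 4 → 'e'
  'c' (2) + 16 = 18 → 's'
  'a' (0) + 16 = 16 → 'q'
  't' (19) + 16 = 9 → 'j'
  'e' (4) + 16 = 20 → 'u'
Result = "qtlesqju"


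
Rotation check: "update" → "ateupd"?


Word: "update", Candidate: "ateupd"
Method: check if candidate is substring of word+word
"updateupdate" contains "ateupd"? Yes
Is rotation = Yes


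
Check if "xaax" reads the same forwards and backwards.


Word: "xaax"
Reversed: "xaax"
Forward == Backward? xaax == xaax
Palindrome = Yes


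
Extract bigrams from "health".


Word: "health" (length 6)
Number of bigrams = 6 - 2 + 1 = 5
  Position 0: "he"
  Position 1: "ea"
  Position 2: "al"
  Position 3: "lt"
  Position 4: "th"
Bigrams = "he", "ea", "al", "lt", "th"


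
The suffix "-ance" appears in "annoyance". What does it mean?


Suffix: -ance
Example: annoyance (annoy + -ance)
Meaning = state of


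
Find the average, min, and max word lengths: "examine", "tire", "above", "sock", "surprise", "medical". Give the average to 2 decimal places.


Lengths: "examine"=7, "tire"=4, "above"=5, "sock"=4, "surprise"=8, "medical"=7
Sum = 35, Count = 6
Average = 35/6 = 5.83
= avg=5.83, min=4, max=8


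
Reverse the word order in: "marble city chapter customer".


Original: "marble city chapter customer"
Words (1..n): marble | city | chapter | customer
Reversed (n..1): customer | chapter | city | marble
Result = "customer chapter city marble"


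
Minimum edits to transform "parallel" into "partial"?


Word 1: "parallel" (length 8)
Word 2: "partial" (length 7)
One optimal edit sequence (insert/delete/substitute each cost 1):
  1. keep 'p'
  2. keep 'a'
  3. keep 'r'
  4. delete 'a'  (+1)
  5. substitute 'l' -> 't'  (+1)
  6. substitute 'l' -> 'i'  (+1)
  7. substitute 'e' -> 'a'  (+1)
  8. keep 'l'
Total edit operations: 4
Edit distance = 4


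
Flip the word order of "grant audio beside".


Original: "grant audio beside"
Words (1..n): grant | audio | beside
Reversed (n..1): beside | audio | grant
Result = "beside audio grant"


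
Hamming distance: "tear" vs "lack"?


Comparing character by character (same length = 4):
  Pos 0: 't' vs 'l' !=
  Pos 1: 'e' vs 'a' !=
  Pos 2: 'a' vs 'c' !=
  Pos 3: 'r' vs 'k' !=
Hamming distance = 4
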